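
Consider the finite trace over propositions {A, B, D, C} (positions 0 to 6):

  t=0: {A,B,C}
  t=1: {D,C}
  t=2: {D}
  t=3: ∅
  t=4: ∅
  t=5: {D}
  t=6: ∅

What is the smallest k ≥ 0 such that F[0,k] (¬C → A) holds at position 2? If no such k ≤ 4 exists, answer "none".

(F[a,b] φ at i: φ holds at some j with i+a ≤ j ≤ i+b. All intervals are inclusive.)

none

Scan j = 2,3,… for (¬C → A):
  j=2: fails
  j=3: fails
  j=4: fails
  j=5: fails
  j=6: fails
No j in [2,6] satisfies it → none.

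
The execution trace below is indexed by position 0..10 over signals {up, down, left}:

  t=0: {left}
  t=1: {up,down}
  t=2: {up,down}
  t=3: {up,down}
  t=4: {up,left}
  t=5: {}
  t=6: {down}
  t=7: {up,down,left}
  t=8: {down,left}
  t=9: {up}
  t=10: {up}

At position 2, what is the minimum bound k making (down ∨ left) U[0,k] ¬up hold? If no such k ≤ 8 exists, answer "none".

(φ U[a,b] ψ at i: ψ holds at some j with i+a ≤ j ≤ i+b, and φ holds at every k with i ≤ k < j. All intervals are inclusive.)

3

Need earliest j ≥ 2 with ¬up, and (down ∨ left) at every k in [2,j-1].
  j=2: rhs fails.
  j=3: rhs fails.
  j=4: rhs fails.
  j=5: rhs holds; lhs holds on [2,4]. k = 3.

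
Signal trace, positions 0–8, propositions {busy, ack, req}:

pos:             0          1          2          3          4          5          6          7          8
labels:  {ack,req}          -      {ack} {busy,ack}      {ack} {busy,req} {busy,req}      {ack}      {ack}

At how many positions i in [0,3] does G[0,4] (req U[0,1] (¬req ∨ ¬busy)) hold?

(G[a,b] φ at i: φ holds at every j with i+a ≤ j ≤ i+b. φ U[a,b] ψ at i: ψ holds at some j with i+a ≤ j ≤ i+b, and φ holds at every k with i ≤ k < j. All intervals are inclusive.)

1

Evaluate at each i in [0,3]:
  i=0: ✓ (all of [0,4])
  i=1: ✗ (fails at j=5)
  i=2: ✗ (fails at j=5)
  i=3: ✗ (fails at j=5)
Positions where it holds: {0} → 1.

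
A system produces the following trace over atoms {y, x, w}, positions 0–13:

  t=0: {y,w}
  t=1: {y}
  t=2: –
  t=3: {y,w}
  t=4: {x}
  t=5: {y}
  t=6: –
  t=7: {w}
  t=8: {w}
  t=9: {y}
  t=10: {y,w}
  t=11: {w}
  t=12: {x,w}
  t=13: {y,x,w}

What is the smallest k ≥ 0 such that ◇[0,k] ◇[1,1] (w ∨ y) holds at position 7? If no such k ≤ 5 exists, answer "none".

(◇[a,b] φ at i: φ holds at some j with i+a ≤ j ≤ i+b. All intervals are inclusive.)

0

Scan j = 7,8,… for ◇[1,1] (w ∨ y):
  j=7: holds
First hit at j=7, so smallest k = 7-7 = 0.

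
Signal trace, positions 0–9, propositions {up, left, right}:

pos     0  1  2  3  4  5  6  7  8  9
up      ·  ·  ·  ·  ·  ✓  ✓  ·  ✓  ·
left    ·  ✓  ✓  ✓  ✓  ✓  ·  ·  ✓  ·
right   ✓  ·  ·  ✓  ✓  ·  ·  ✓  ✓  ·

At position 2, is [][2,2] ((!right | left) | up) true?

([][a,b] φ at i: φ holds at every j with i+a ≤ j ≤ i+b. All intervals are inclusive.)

Check ((!right | left) | up) at every j in [4,4]:
  j=4: true
All positions satisfy it → formula holds.

True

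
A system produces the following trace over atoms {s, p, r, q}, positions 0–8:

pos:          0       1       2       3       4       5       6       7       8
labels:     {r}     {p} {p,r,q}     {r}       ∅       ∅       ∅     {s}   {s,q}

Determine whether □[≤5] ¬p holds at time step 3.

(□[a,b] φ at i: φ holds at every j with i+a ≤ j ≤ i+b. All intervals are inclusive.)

Holds

Check ¬p at every j in [3,8]:
  j=3: true
  j=4: true
  j=5: true
  j=6: true
  j=7: true
  j=8: true
All positions satisfy it → formula holds.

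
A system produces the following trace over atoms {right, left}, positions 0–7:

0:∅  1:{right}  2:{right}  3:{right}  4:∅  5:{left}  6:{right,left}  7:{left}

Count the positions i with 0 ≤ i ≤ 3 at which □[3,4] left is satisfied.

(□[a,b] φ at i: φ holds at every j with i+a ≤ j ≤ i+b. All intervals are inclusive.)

2

Evaluate at each i in [0,3]:
  i=0: ✗ (fails at j=3)
  i=1: ✗ (fails at j=4)
  i=2: ✓ (all of [5,6])
  i=3: ✓ (all of [6,7])
Positions where it holds: {2, 3} → 2.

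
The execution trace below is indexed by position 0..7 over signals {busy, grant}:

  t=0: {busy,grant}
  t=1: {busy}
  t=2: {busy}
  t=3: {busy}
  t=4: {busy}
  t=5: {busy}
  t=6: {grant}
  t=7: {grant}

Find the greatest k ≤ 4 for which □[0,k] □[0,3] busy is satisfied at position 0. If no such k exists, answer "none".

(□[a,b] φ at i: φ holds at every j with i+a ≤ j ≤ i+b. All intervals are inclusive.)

□[0,3] busy must hold from j=0 onward; find where it first fails.
  j=0: holds
  j=1: holds
  j=2: holds
  j=3: fails
Holds on [0,2], so largest k = 2.

2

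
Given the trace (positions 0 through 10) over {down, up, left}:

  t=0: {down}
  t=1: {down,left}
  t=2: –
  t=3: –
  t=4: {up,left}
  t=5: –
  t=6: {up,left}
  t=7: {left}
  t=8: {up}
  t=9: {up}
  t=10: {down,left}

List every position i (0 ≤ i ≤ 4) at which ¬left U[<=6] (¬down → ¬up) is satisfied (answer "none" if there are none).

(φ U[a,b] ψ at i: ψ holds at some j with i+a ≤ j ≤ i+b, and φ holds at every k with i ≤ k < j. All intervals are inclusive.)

0, 1, 2, 3

Evaluate at each i in [0,4]:
  i=0: ✓ (rhs at j=0)
  i=1: ✓ (rhs at j=1)
  i=2: ✓ (rhs at j=2)
  i=3: ✓ (rhs at j=3)
  i=4: ✗ (lhs fails at k=4 before rhs at j=5)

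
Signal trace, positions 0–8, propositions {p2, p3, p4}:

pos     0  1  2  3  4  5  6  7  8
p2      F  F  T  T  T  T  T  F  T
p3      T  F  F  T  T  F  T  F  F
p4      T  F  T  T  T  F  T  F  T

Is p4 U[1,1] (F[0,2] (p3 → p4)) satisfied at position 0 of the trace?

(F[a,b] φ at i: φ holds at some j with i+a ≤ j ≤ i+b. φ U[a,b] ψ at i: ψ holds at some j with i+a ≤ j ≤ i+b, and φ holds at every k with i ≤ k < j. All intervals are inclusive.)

Need some j in [1,1] with F[0,2] (p3 → p4), and p4 at every k in [0,j-1].
  j=1: F[0,2] (p3 → p4) holds; p4 holds at every k in [0,0] → satisfied.

Holds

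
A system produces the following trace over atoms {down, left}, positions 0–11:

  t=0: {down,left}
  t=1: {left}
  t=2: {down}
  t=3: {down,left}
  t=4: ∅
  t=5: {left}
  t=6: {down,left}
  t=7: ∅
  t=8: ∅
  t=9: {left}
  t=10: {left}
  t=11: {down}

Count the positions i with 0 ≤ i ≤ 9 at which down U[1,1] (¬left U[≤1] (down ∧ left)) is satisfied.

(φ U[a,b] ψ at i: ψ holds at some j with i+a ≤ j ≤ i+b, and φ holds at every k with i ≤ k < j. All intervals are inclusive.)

Evaluate at each i in [0,9]:
  i=0: ✗ (no rhs in [1,1])
  i=1: ✗ (lhs fails at k=1 before rhs at j=2)
  i=2: ✓ (rhs at j=3; lhs holds on [2,2])
  i=3: ✗ (no rhs in [4,4])
  i=4: ✗ (no rhs in [5,5])
  i=5: ✗ (lhs fails at k=5 before rhs at j=6)
  i=6: ✗ (no rhs in [7,7])
  i=7: ✗ (no rhs in [8,8])
  i=8: ✗ (no rhs in [9,9])
  i=9: ✗ (no rhs in [10,10])
Positions where it holds: {2} → 1.

1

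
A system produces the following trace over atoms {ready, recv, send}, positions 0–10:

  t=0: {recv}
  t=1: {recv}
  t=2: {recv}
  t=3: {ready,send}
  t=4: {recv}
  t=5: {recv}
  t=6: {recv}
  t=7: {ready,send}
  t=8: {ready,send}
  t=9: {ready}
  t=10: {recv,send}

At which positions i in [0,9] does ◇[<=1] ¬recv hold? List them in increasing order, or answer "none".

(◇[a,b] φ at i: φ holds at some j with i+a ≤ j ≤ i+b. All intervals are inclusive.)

Evaluate at each i in [0,9]:
  i=0: ✗ (none in [0,1])
  i=1: ✗ (none in [1,2])
  i=2: ✓ (witness j=3)
  i=3: ✓ (witness j=3)
  i=4: ✗ (none in [4,5])
  i=5: ✗ (none in [5,6])
  i=6: ✓ (witness j=7)
  i=7: ✓ (witness j=7)
  i=8: ✓ (witness j=8)
  i=9: ✓ (witness j=9)

2, 3, 6, 7, 8, 9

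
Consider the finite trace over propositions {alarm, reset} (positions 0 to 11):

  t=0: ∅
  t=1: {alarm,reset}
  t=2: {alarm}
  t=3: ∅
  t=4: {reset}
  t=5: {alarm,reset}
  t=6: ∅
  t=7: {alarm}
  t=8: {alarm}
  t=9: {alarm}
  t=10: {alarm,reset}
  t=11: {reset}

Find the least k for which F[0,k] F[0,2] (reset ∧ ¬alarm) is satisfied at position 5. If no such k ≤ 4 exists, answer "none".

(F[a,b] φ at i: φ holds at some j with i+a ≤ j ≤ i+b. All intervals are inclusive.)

4

Scan j = 5,6,… for F[0,2] (reset ∧ ¬alarm):
  j=5: fails
  j=6: fails
  j=7: fails
  j=8: fails
  j=9: holds
First hit at j=9, so smallest k = 9-5 = 4.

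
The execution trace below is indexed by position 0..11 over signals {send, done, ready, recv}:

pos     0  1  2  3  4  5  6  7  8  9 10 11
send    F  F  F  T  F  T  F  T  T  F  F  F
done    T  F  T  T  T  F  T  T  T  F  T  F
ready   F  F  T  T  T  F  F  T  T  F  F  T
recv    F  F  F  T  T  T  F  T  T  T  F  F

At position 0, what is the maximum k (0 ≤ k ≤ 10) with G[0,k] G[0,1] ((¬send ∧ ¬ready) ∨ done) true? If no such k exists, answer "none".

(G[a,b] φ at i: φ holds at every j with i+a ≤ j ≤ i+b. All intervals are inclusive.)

3

G[0,1] ((¬send ∧ ¬ready) ∨ done) must hold from j=0 onward; find where it first fails.
  j=0: holds
  j=1: holds
  j=2: holds
  j=3: holds
  j=4: fails
Holds on [0,3], so largest k = 3.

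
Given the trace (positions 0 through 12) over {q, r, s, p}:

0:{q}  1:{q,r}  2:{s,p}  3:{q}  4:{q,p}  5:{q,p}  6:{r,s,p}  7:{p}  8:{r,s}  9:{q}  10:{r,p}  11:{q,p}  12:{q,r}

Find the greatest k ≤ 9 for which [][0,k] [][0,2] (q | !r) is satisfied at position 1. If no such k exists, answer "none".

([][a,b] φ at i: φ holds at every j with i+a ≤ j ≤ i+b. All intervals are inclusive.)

2

[][0,2] (q | !r) must hold from j=1 onward; find where it first fails.
  j=1: holds
  j=2: holds
  j=3: holds
  j=4: fails
Holds on [1,3], so largest k = 2.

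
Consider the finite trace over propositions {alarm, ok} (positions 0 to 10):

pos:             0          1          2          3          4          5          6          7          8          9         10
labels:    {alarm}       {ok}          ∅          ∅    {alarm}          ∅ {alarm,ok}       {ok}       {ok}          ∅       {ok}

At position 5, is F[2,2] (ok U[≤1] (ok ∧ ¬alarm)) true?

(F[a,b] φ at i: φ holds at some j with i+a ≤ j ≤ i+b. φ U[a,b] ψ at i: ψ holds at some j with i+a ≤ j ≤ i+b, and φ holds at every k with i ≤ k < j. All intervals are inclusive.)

True

Check (ok U[≤1] (ok ∧ ¬alarm)) at each j in [7,7]:
  j=7: holds
Found at j=7 → formula holds.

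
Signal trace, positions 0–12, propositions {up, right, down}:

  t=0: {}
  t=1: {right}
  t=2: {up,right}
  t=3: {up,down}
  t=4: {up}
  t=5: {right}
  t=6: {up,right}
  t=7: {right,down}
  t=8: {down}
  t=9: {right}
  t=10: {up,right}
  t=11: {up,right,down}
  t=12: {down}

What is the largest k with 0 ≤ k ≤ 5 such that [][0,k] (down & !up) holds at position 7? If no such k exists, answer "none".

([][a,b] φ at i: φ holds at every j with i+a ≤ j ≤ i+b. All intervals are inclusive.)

1

(down & !up) must hold from j=7 onward; find where it first fails.
  j=7: holds
  j=8: holds
  j=9: fails
Holds on [7,8], so largest k = 1.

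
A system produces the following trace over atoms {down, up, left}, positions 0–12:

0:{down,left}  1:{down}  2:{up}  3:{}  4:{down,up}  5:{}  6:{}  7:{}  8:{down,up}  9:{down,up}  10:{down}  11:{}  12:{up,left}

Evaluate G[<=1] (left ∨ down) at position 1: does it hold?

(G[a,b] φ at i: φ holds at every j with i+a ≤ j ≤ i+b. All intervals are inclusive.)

Check (left ∨ down) at every j in [1,2]:
  j=1: true
  j=2: false
Fails at j=2 → formula fails.

Does not hold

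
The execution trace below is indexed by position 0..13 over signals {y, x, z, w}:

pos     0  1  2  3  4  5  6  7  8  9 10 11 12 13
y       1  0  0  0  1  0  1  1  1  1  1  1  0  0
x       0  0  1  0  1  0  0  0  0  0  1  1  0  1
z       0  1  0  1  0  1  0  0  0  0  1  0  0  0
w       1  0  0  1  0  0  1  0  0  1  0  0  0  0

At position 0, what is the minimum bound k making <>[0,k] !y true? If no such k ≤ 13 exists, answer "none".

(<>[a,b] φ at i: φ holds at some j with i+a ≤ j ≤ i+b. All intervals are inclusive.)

1

Scan j = 0,1,… for !y:
  j=0: fails
  j=1: holds
First hit at j=1, so smallest k = 1-0 = 1.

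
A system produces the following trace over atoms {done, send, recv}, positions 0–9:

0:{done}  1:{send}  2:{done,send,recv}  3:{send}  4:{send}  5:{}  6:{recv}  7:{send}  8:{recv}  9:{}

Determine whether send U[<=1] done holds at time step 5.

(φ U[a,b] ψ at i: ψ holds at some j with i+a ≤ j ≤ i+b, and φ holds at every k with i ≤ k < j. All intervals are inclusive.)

Need some j in [5,6] with done, and send at every k in [5,j-1].
  j=5: done false.
  j=6: done false.
No j in the window works → until fails.

No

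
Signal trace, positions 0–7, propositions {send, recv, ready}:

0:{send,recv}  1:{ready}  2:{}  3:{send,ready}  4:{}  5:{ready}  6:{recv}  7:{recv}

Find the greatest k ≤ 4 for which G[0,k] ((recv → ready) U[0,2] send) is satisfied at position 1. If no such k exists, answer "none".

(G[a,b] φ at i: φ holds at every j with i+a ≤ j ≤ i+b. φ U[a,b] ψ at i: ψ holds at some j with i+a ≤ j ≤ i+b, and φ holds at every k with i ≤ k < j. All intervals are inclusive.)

((recv → ready) U[0,2] send) must hold from j=1 onward; find where it first fails.
  j=1: holds
  j=2: holds
  j=3: holds
  j=4: fails
Holds on [1,3], so largest k = 2.

2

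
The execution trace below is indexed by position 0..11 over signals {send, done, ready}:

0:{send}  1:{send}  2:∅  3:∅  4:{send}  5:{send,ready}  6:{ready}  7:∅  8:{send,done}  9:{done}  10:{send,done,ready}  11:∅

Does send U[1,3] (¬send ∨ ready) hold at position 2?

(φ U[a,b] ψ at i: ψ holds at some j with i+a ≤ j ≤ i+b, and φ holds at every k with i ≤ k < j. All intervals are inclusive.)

Need some j in [3,5] with (¬send ∨ ready), and send at every k in [2,j-1].
  j=3: (¬send ∨ ready) holds, but send fails at k=2 → not this j.
  j=4: (¬send ∨ ready) false.
  j=5: (¬send ∨ ready) holds, but send fails at k=2 → not this j.
No j in the window works → until fails.

Does not hold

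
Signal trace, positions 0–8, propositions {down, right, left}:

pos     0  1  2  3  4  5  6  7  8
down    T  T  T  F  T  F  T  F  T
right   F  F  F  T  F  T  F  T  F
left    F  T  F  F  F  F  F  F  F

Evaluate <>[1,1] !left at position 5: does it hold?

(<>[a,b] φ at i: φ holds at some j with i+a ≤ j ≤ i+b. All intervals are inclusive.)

Check !left at each j in [6,6]:
  j=6: true
Found at j=6 → formula holds.

True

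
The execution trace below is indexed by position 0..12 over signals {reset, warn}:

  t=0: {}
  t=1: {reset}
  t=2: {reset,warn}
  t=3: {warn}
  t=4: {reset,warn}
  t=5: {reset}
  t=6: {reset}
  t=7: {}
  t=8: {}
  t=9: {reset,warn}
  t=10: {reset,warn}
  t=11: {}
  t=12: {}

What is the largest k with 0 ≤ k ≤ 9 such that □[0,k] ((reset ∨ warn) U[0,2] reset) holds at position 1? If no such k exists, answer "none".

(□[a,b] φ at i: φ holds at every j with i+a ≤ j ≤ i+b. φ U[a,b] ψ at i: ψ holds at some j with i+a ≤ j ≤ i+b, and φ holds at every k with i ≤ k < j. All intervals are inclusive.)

((reset ∨ warn) U[0,2] reset) must hold from j=1 onward; find where it first fails.
  j=1: holds
  j=2: holds
  j=3: holds
  j=4: holds
  j=5: holds
  j=6: holds
  j=7: fails
Holds on [1,6], so largest k = 5.

5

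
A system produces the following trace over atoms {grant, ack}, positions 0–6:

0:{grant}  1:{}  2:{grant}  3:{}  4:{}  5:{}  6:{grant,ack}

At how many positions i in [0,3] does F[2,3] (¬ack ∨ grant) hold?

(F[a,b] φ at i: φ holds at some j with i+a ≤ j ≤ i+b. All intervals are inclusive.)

Evaluate at each i in [0,3]:
  i=0: ✓ (witness j=2)
  i=1: ✓ (witness j=3)
  i=2: ✓ (witness j=4)
  i=3: ✓ (witness j=5)
Positions where it holds: {0, 1, 2, 3} → 4.

4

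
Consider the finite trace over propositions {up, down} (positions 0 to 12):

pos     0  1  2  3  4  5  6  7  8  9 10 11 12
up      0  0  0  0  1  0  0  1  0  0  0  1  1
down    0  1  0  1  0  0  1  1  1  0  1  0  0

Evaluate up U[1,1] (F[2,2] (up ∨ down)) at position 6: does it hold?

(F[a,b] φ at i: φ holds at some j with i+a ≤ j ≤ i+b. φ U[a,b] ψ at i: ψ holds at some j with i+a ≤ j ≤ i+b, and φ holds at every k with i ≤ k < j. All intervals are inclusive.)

Need some j in [7,7] with F[2,2] (up ∨ down), and up at every k in [6,j-1].
  j=7: F[2,2] (up ∨ down) — fails (none in [9,9]).
No j in the window works → until fails.

Does not hold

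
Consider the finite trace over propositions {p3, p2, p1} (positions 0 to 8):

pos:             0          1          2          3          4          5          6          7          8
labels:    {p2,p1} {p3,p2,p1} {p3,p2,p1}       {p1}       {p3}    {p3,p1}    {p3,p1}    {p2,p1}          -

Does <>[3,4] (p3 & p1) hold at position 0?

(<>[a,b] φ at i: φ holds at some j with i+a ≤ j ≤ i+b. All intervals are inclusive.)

No

Check (p3 & p1) at each j in [3,4]:
  j=3: false
  j=4: false
No position in the window satisfies it → formula fails.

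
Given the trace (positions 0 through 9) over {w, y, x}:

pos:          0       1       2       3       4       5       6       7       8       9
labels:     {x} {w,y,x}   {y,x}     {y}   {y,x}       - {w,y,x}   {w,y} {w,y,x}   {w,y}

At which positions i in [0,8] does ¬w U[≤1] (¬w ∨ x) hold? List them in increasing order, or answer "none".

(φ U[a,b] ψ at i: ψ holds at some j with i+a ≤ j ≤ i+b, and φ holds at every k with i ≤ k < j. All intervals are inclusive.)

Evaluate at each i in [0,8]:
  i=0: ✓ (rhs at j=0)
  i=1: ✓ (rhs at j=1)
  i=2: ✓ (rhs at j=2)
  i=3: ✓ (rhs at j=3)
  i=4: ✓ (rhs at j=4)
  i=5: ✓ (rhs at j=5)
  i=6: ✓ (rhs at j=6)
  i=7: ✗ (lhs fails at k=7 before rhs at j=8)
  i=8: ✓ (rhs at j=8)

0, 1, 2, 3, 4, 5, 6, 8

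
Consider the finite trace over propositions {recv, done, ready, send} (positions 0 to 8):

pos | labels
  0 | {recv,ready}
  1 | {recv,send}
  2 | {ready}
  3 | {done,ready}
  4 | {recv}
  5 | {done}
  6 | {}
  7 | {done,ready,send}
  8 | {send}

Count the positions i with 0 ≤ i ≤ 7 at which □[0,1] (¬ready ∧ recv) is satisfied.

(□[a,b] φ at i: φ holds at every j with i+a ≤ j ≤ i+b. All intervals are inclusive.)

0

Evaluate at each i in [0,7]:
  i=0: ✗ (fails at j=0)
  i=1: ✗ (fails at j=2)
  i=2: ✗ (fails at j=2)
  i=3: ✗ (fails at j=3)
  i=4: ✗ (fails at j=5)
  i=5: ✗ (fails at j=5)
  i=6: ✗ (fails at j=6)
  i=7: ✗ (fails at j=7)
Positions where it holds: {} → 0.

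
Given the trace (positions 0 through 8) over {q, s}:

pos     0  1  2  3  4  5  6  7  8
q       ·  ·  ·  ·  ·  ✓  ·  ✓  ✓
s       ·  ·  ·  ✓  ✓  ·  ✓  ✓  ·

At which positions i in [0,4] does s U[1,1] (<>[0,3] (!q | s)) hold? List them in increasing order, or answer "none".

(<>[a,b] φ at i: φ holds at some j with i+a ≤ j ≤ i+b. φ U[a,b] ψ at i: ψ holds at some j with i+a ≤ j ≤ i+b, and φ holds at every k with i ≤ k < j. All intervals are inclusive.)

Evaluate at each i in [0,4]:
  i=0: ✗ (lhs fails at k=0 before rhs at j=1)
  i=1: ✗ (lhs fails at k=1 before rhs at j=2)
  i=2: ✗ (lhs fails at k=2 before rhs at j=3)
  i=3: ✓ (rhs at j=4; lhs holds on [3,3])
  i=4: ✓ (rhs at j=5; lhs holds on [4,4])

3, 4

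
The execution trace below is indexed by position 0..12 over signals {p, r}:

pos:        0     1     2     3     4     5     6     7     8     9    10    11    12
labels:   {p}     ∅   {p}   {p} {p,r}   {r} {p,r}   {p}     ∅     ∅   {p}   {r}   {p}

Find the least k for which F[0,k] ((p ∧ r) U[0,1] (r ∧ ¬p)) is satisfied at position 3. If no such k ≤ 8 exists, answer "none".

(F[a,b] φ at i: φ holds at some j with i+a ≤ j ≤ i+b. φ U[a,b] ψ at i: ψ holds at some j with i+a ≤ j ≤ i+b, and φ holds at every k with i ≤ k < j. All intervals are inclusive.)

1

Scan j = 3,4,… for ((p ∧ r) U[0,1] (r ∧ ¬p)):
  j=3: fails
  j=4: holds
First hit at j=4, so smallest k = 4-3 = 1.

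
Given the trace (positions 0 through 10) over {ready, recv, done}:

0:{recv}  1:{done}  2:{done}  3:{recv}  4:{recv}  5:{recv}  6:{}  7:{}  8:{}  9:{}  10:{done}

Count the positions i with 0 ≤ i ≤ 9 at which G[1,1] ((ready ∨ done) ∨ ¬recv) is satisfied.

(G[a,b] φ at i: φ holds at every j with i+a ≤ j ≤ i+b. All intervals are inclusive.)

7

Evaluate at each i in [0,9]:
  i=0: ✓ (all of [1,1])
  i=1: ✓ (all of [2,2])
  i=2: ✗ (fails at j=3)
  i=3: ✗ (fails at j=4)
  i=4: ✗ (fails at j=5)
  i=5: ✓ (all of [6,6])
  i=6: ✓ (all of [7,7])
  i=7: ✓ (all of [8,8])
  i=8: ✓ (all of [9,9])
  i=9: ✓ (all of [10,10])
Positions where it holds: {0, 1, 5, 6, 7, 8, 9} → 7.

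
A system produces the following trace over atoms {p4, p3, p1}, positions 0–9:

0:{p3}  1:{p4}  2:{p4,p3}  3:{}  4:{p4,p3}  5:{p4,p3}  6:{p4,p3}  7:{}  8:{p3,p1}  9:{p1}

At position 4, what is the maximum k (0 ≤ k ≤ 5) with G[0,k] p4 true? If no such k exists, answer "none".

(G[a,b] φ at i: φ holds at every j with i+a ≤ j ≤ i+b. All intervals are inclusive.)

p4 must hold from j=4 onward; find where it first fails.
  j=4: holds
  j=5: holds
  j=6: holds
  j=7: fails
Holds on [4,6], so largest k = 2.

2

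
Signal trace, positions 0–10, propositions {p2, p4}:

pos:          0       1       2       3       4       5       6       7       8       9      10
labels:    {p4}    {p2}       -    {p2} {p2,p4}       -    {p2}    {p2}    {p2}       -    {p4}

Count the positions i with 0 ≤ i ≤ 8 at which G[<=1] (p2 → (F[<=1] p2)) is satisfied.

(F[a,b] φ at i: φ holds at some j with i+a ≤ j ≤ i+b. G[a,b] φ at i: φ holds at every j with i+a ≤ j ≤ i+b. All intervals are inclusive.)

Evaluate at each i in [0,8]:
  i=0: ✓ (all of [0,1])
  i=1: ✓ (all of [1,2])
  i=2: ✓ (all of [2,3])
  i=3: ✓ (all of [3,4])
  i=4: ✓ (all of [4,5])
  i=5: ✓ (all of [5,6])
  i=6: ✓ (all of [6,7])
  i=7: ✓ (all of [7,8])
  i=8: ✓ (all of [8,9])
Positions where it holds: {0, 1, 2, 3, 4, 5, 6, 7, 8} → 9.

9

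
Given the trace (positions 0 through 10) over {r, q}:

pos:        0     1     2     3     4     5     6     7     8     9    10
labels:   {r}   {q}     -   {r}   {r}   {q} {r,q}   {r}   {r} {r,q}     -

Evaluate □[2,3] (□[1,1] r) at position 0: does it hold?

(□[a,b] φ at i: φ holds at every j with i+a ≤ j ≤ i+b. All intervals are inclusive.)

Check □[1,1] r at every j in [2,3]:
  j=2: holds on [3,3]
  j=3: holds on [4,4]
All positions satisfy it → formula holds.

Holds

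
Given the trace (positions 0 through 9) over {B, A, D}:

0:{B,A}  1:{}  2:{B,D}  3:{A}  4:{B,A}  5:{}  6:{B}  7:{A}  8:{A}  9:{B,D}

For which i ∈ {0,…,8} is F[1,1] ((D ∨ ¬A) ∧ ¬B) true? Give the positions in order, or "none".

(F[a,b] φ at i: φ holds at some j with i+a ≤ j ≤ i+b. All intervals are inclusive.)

0, 4

Evaluate at each i in [0,8]:
  i=0: ✓ (witness j=1)
  i=1: ✗ (none in [2,2])
  i=2: ✗ (none in [3,3])
  i=3: ✗ (none in [4,4])
  i=4: ✓ (witness j=5)
  i=5: ✗ (none in [6,6])
  i=6: ✗ (none in [7,7])
  i=7: ✗ (none in [8,8])
  i=8: ✗ (none in [9,9])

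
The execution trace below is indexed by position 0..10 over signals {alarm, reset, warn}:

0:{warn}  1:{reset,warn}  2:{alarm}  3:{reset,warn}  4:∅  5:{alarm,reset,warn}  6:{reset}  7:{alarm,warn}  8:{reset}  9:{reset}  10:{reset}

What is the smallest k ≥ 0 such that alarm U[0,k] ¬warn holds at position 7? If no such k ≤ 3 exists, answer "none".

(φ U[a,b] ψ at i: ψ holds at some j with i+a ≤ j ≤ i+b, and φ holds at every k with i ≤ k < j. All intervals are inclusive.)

1

Need earliest j ≥ 7 with ¬warn, and alarm at every k in [7,j-1].
  j=7: rhs fails.
  j=8: rhs holds; lhs holds on [7,7]. k = 1.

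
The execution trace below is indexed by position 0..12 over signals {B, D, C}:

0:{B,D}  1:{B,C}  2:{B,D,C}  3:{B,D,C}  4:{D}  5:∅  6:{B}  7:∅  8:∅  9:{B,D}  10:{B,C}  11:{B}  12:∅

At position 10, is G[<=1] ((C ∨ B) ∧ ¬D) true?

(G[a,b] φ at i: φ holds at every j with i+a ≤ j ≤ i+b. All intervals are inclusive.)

Check ((C ∨ B) ∧ ¬D) at every j in [10,11]:
  j=10: true
  j=11: true
All positions satisfy it → formula holds.

Yes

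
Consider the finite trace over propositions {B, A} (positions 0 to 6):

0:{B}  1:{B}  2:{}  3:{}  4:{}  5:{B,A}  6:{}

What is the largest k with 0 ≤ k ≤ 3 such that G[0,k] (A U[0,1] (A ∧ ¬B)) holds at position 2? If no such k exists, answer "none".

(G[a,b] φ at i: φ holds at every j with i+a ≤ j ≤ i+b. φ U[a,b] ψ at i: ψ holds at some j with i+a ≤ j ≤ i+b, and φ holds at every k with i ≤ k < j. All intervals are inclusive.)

(A U[0,1] (A ∧ ¬B)) must hold from j=2 onward; find where it first fails.
  j=2: fails → no k works.

none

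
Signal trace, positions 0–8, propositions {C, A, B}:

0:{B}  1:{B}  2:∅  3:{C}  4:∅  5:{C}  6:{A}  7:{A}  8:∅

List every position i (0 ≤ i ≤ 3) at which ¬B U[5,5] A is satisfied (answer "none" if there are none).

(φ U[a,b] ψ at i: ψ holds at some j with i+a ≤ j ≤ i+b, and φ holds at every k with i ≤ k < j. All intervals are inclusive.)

2

Evaluate at each i in [0,3]:
  i=0: ✗ (no rhs in [5,5])
  i=1: ✗ (lhs fails at k=1 before rhs at j=6)
  i=2: ✓ (rhs at j=7; lhs holds on [2,6])
  i=3: ✗ (no rhs in [8,8])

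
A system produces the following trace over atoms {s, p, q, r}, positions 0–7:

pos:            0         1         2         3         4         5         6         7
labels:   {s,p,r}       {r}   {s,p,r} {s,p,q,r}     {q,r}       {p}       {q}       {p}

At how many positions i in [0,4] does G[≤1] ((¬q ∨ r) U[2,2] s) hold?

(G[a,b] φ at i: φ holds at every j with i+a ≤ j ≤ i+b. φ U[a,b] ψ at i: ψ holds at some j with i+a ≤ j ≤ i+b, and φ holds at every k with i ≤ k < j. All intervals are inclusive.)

1

Evaluate at each i in [0,4]:
  i=0: ✓ (all of [0,1])
  i=1: ✗ (fails at j=2)
  i=2: ✗ (fails at j=2)
  i=3: ✗ (fails at j=3)
  i=4: ✗ (fails at j=4)
Positions where it holds: {0} → 1.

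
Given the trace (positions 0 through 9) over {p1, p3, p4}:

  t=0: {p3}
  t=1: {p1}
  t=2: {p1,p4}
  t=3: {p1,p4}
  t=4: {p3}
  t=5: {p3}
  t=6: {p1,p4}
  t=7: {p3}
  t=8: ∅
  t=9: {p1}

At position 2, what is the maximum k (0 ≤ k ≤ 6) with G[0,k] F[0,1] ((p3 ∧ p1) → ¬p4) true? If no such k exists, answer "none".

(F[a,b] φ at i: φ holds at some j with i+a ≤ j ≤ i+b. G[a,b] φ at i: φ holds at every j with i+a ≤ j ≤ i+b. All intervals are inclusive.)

6

F[0,1] ((p3 ∧ p1) → ¬p4) must hold from j=2 onward; find where it first fails.
  j=2: holds
  j=3: holds
  j=4: holds
  j=5: holds
  j=6: holds
  j=7: holds
  j=8: holds
Holds through j=8; largest k = 6.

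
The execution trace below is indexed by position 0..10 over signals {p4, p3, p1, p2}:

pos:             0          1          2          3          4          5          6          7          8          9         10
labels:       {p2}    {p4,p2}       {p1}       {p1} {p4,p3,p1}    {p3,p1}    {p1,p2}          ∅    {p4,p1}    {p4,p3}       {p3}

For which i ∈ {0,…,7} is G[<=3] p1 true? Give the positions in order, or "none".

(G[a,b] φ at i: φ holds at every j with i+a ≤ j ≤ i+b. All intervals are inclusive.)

Evaluate at each i in [0,7]:
  i=0: ✗ (fails at j=0)
  i=1: ✗ (fails at j=1)
  i=2: ✓ (all of [2,5])
  i=3: ✓ (all of [3,6])
  i=4: ✗ (fails at j=7)
  i=5: ✗ (fails at j=7)
  i=6: ✗ (fails at j=7)
  i=7: ✗ (fails at j=7)

2, 3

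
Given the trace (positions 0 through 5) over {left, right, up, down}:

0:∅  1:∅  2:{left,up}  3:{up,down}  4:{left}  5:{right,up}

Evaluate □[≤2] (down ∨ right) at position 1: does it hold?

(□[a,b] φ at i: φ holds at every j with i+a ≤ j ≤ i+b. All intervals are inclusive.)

Does not hold

Check (down ∨ right) at every j in [1,3]:
  j=1: false
  j=2: false
  j=3: true
Fails at j=1 → formula fails.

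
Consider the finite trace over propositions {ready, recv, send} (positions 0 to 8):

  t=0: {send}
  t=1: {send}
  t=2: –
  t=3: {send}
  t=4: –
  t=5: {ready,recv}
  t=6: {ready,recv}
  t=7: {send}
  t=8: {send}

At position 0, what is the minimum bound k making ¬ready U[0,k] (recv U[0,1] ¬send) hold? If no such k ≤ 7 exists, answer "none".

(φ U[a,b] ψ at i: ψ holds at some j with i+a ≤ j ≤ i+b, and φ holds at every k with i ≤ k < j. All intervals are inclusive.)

2

Need earliest j ≥ 0 with (recv U[0,1] ¬send), and ¬ready at every k in [0,j-1].
  j=0: rhs fails.
  j=1: rhs fails.
  j=2: rhs holds; lhs holds on [0,1]. k = 2.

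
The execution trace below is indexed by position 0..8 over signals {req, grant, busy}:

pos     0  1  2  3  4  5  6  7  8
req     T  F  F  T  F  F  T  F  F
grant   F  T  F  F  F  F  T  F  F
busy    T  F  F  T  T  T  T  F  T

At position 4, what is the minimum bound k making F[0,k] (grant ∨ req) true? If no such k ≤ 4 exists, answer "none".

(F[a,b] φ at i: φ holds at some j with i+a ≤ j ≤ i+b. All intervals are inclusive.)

Scan j = 4,5,… for (grant ∨ req):
  j=4: fails
  j=5: fails
  j=6: holds
First hit at j=6, so smallest k = 6-4 = 2.

2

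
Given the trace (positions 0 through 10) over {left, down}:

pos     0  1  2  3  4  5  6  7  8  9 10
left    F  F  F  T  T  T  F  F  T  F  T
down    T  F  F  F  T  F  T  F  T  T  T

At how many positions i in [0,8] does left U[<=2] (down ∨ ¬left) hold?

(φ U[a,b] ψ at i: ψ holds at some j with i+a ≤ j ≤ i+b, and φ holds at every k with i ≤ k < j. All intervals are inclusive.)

Evaluate at each i in [0,8]:
  i=0: ✓ (rhs at j=0)
  i=1: ✓ (rhs at j=1)
  i=2: ✓ (rhs at j=2)
  i=3: ✓ (rhs at j=4; lhs holds on [3,3])
  i=4: ✓ (rhs at j=4)
  i=5: ✓ (rhs at j=6; lhs holds on [5,5])
  i=6: ✓ (rhs at j=6)
  i=7: ✓ (rhs at j=7)
  i=8: ✓ (rhs at j=8)
Positions where it holds: {0, 1, 2, 3, 4, 5, 6, 7, 8} → 9.

9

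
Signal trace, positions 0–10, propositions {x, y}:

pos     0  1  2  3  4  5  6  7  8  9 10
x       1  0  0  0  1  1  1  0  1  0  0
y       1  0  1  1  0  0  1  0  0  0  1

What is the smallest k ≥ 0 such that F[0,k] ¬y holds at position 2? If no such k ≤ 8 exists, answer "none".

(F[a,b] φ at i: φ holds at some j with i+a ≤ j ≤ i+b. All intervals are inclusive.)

Scan j = 2,3,… for ¬y:
  j=2: fails
  j=3: fails
  j=4: holds
First hit at j=4, so smallest k = 4-2 = 2.

2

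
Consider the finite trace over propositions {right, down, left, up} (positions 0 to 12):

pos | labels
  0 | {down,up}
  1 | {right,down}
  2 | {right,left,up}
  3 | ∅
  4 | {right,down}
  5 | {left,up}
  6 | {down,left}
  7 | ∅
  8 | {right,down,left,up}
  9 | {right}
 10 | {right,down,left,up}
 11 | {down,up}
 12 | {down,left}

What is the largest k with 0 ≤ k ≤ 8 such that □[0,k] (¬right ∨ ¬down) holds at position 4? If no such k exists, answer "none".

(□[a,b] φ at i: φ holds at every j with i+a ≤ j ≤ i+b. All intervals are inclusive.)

(¬right ∨ ¬down) must hold from j=4 onward; find where it first fails.
  j=4: fails → no k works.

none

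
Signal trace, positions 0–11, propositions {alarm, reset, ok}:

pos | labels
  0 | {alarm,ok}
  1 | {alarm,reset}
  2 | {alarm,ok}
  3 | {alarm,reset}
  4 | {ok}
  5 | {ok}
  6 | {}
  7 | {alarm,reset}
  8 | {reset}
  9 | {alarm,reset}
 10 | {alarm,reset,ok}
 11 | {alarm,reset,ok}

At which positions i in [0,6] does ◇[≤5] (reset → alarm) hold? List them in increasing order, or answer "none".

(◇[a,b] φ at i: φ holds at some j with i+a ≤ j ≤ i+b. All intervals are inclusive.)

Evaluate at each i in [0,6]:
  i=0: ✓ (witness j=0)
  i=1: ✓ (witness j=1)
  i=2: ✓ (witness j=2)
  i=3: ✓ (witness j=3)
  i=4: ✓ (witness j=4)
  i=5: ✓ (witness j=5)
  i=6: ✓ (witness j=6)

0, 1, 2, 3, 4, 5, 6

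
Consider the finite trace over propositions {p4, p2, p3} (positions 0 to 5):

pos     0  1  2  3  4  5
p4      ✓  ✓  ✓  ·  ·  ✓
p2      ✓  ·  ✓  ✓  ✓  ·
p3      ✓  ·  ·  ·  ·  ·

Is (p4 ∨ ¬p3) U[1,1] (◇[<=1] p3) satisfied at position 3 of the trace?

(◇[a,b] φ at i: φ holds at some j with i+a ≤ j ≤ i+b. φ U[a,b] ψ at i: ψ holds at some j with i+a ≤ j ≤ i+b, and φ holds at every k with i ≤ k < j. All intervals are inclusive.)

Need some j in [4,4] with ◇[<=1] p3, and (p4 ∨ ¬p3) at every k in [3,j-1].
  j=4: ◇[<=1] p3 — fails (none in [4,5]).
No j in the window works → until fails.

False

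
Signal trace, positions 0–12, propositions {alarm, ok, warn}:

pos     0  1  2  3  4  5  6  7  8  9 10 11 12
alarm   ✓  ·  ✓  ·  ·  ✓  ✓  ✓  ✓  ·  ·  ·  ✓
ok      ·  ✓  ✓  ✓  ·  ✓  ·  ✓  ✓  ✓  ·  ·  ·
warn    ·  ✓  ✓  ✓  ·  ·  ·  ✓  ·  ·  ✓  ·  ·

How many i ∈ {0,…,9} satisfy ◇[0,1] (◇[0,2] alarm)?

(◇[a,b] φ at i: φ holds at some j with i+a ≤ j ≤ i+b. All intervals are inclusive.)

10

Evaluate at each i in [0,9]:
  i=0: ✓ (witness j=0)
  i=1: ✓ (witness j=1)
  i=2: ✓ (witness j=2)
  i=3: ✓ (witness j=3)
  i=4: ✓ (witness j=4)
  i=5: ✓ (witness j=5)
  i=6: ✓ (witness j=6)
  i=7: ✓ (witness j=7)
  i=8: ✓ (witness j=8)
  i=9: ✓ (witness j=10)
Positions where it holds: {0, 1, 2, 3, 4, 5, 6, 7, 8, 9} → 10.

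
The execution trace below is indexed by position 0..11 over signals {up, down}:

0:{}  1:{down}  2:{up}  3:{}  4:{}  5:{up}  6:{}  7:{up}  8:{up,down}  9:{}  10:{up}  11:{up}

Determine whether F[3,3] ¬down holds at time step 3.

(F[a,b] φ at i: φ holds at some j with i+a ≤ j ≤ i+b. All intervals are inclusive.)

Yes

Check ¬down at each j in [6,6]:
  j=6: true
Found at j=6 → formula holds.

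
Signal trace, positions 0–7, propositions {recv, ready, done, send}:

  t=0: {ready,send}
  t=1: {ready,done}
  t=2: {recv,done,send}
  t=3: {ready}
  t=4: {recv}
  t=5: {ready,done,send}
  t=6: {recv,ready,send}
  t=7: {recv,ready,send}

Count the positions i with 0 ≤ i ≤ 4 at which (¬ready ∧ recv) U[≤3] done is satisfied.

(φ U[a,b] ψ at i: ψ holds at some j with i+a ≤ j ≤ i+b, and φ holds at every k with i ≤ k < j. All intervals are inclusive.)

Evaluate at each i in [0,4]:
  i=0: ✗ (lhs fails at k=0 before rhs at j=1)
  i=1: ✓ (rhs at j=1)
  i=2: ✓ (rhs at j=2)
  i=3: ✗ (lhs fails at k=3 before rhs at j=5)
  i=4: ✓ (rhs at j=5; lhs holds on [4,4])
Positions where it holds: {1, 2, 4} → 3.

3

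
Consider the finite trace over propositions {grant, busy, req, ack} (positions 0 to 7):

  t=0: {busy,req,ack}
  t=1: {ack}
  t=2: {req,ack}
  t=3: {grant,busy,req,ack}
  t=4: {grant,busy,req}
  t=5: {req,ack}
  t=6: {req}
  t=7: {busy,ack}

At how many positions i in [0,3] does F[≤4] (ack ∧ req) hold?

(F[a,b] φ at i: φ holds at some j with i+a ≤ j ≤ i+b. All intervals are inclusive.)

Evaluate at each i in [0,3]:
  i=0: ✓ (witness j=0)
  i=1: ✓ (witness j=2)
  i=2: ✓ (witness j=2)
  i=3: ✓ (witness j=3)
Positions where it holds: {0, 1, 2, 3} → 4.

4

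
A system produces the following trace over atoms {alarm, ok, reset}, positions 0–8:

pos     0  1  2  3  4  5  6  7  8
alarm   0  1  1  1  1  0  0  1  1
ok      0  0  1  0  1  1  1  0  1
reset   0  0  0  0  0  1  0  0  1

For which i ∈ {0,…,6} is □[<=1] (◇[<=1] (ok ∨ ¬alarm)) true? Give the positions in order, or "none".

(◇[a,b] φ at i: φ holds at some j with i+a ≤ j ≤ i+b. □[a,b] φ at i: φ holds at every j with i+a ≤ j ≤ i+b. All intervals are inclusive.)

Evaluate at each i in [0,6]:
  i=0: ✓ (all of [0,1])
  i=1: ✓ (all of [1,2])
  i=2: ✓ (all of [2,3])
  i=3: ✓ (all of [3,4])
  i=4: ✓ (all of [4,5])
  i=5: ✓ (all of [5,6])
  i=6: ✓ (all of [6,7])

0, 1, 2, 3, 4, 5, 6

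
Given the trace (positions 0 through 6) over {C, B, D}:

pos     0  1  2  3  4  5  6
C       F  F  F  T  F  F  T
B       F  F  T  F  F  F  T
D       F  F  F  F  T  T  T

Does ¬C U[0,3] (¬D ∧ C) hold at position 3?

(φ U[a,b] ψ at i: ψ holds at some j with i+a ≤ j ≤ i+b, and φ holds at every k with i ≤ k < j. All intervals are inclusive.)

Holds

Need some j in [3,6] with (¬D ∧ C), and ¬C at every k in [3,j-1].
  j=3: (¬D ∧ C) holds; no prefix to check → satisfied.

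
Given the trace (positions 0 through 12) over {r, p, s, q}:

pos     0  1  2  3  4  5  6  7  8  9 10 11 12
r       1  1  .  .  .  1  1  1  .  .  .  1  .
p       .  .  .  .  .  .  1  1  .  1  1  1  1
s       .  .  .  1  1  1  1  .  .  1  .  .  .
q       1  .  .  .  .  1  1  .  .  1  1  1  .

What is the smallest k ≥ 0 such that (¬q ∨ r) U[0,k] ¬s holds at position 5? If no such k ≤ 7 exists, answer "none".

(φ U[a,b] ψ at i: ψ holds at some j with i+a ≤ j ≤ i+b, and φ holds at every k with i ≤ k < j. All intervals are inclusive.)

Need earliest j ≥ 5 with ¬s, and (¬q ∨ r) at every k in [5,j-1].
  j=5: rhs fails.
  j=6: rhs fails.
  j=7: rhs holds; lhs holds on [5,6]. k = 2.

2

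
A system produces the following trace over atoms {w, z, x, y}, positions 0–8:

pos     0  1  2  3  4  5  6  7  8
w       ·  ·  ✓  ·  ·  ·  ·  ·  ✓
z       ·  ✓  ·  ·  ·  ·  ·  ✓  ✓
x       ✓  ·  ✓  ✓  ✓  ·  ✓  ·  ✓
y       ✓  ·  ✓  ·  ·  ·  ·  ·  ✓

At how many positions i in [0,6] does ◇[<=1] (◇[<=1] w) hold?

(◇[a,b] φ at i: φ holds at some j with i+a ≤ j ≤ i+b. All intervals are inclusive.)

4

Evaluate at each i in [0,6]:
  i=0: ✓ (witness j=1)
  i=1: ✓ (witness j=1)
  i=2: ✓ (witness j=2)
  i=3: ✗ (none in [3,4])
  i=4: ✗ (none in [4,5])
  i=5: ✗ (none in [5,6])
  i=6: ✓ (witness j=7)
Positions where it holds: {0, 1, 2, 6} → 4.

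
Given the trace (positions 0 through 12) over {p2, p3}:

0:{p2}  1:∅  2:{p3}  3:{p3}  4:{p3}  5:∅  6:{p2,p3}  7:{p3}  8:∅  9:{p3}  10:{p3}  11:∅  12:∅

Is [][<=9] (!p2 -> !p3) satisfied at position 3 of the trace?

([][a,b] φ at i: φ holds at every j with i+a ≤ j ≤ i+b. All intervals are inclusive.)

Does not hold

Check (!p2 -> !p3) at every j in [3,12]:
  j=3: antecedent true; consequent false → ✗
  j=4: antecedent true; consequent false → ✗
  j=5: antecedent true; consequent true → ✓
  j=6: antecedent false → ✓
  j=7: antecedent true; consequent false → ✗
  j=8: antecedent true; consequent true → ✓
  j=9: antecedent true; consequent false → ✗
  j=10: antecedent true; consequent false → ✗
  j=11: antecedent true; consequent true → ✓
  j=12: antecedent true; consequent true → ✓
Fails at j=3 → formula fails.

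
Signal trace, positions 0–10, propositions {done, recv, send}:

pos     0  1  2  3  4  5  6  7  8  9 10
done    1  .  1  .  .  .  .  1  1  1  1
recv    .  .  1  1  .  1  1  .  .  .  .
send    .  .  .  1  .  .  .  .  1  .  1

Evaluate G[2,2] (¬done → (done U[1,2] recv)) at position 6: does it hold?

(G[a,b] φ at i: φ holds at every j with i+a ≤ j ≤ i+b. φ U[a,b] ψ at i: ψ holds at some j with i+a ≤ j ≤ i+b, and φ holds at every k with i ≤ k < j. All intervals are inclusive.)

Check (¬done → (done U[1,2] recv)) at every j in [8,8]:
  j=8: antecedent false → ✓
All positions satisfy it → formula holds.

True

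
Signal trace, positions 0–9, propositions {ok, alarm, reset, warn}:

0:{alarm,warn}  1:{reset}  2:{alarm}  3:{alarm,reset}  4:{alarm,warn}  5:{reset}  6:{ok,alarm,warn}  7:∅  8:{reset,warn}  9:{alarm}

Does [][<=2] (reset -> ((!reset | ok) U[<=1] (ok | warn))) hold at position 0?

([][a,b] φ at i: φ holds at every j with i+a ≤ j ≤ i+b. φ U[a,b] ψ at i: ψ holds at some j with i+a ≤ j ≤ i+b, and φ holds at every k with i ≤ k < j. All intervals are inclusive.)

Check (reset -> ((!reset | ok) U[<=1] (ok | warn))) at every j in [0,2]:
  j=0: antecedent false → ✓
  j=1: antecedent true; consequent fails → ✗
  j=2: antecedent false → ✓
Fails at j=1 → formula fails.

Does not hold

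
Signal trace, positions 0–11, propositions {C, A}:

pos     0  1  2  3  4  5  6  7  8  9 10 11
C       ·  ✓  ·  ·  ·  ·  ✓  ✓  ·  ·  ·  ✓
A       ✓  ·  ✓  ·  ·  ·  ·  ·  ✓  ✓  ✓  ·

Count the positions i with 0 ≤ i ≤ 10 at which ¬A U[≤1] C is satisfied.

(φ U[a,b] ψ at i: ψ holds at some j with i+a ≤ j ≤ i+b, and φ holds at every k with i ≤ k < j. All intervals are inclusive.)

4

Evaluate at each i in [0,10]:
  i=0: ✗ (lhs fails at k=0 before rhs at j=1)
  i=1: ✓ (rhs at j=1)
  i=2: ✗ (no rhs in [2,3])
  i=3: ✗ (no rhs in [3,4])
  i=4: ✗ (no rhs in [4,5])
  i=5: ✓ (rhs at j=6; lhs holds on [5,5])
  i=6: ✓ (rhs at j=6)
  i=7: ✓ (rhs at j=7)
  i=8: ✗ (no rhs in [8,9])
  i=9: ✗ (no rhs in [9,10])
  i=10: ✗ (lhs fails at k=10 before rhs at j=11)
Positions where it holds: {1, 5, 6, 7} → 4.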